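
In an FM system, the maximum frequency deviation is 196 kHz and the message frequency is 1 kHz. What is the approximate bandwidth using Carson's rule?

Carson's rule: BW = 2*(delta_f + f_m)
= 2*(196 + 1) kHz = 394 kHz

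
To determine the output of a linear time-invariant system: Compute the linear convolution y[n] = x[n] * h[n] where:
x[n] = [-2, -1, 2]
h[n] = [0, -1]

y[n] = sum_k x[k]*h[n-k]. Output length = len(x) + len(h) - 1 = 3 + 2 - 1 = 4.
y[0] = -2*0 = 0
y[1] = -1*0 + -2*-1 = 2
y[2] = 2*0 + -1*-1 = 1
y[3] = 2*-1 = -2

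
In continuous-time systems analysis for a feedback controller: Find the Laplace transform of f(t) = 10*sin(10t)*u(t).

Standard pair: sin(wt)*u(t) <-> w/(s^2+w^2)
With w = 10: L{10*sin(10t)*u(t)} = 100/(s^2+100)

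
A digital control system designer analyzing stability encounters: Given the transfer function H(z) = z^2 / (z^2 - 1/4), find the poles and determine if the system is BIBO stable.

Poles are roots of the denominator: z^2 - 1/4 = 0.
Quadratic formula: z = [-(0) +/- sqrt((0)^2 - 4*(-1/4))] / 2
Discriminant = 0 + 1 = 1; sqrt = 1.
z = (0 +/- 1) / 2 => z = 1/2 or z = -1/2.
|p1| = 1/2, |p2| = 1/2.
For BIBO stability, all poles must lie inside the unit circle (|p| < 1).
System is STABLE since both |p| < 1.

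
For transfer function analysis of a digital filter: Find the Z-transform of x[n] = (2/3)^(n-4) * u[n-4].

Time-shifting property: if X(z) = Z{x[n]}, then Z{x[n-d]} = z^(-d) * X(z)
X(z) = z/(z - 2/3) for x[n] = (2/3)^n * u[n]
Z{x[n-4]} = z^(-4) * z/(z - 2/3) = z^(-3)/(z - 2/3)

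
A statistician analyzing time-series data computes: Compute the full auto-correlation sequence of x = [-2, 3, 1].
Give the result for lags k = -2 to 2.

r_xx[k] = sum_m x[m]*x[m+k], indexed from 0, for k = -2 to 2:
  r_xx[-2] = x[2]*x[0] = -2
  r_xx[-1] = x[1]*x[0] + x[2]*x[1] = -3
  r_xx[0] = x[0]*x[0] + x[1]*x[1] + x[2]*x[2] = 14
  r_xx[1] = x[0]*x[1] + x[1]*x[2] = -3
  r_xx[2] = x[0]*x[2] = -2
r_xx = [-2, -3, 14, -3, -2]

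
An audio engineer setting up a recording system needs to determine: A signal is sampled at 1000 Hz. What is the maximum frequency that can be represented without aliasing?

The maximum frequency that can be represented without aliasing
is the Nyquist frequency: f_max = f_s / 2 = 1000 Hz / 2 = 500 Hz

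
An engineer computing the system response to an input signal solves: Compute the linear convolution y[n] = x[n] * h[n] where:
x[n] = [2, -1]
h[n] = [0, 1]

y[n] = sum_k x[k]*h[n-k]. Output length = len(x) + len(h) - 1 = 2 + 2 - 1 = 3.
y[0] = 2*0 = 0
y[1] = -1*0 + 2*1 = 2
y[2] = -1*1 = -1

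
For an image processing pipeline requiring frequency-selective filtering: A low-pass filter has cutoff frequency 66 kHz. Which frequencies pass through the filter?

A low-pass filter passes all frequencies below the cutoff frequency 66 kHz and attenuates higher frequencies.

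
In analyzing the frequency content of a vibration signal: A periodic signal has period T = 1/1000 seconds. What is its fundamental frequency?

The fundamental frequency is the reciprocal of the period.
f = 1/T = 1/(1/1000) = 1000 Hz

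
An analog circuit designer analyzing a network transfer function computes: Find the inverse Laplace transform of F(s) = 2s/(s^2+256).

Standard pair: s/(s^2+w^2) <-> cos(wt)*u(t)
With k=2, w=16: f(t) = 2*cos(16t)*u(t)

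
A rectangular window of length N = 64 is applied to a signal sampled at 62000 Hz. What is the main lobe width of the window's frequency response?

For a rectangular window of length N,
the main lobe width in frequency is 2*f_s/N.
= 2*62000/64 = 3875/2 Hz
This determines the minimum frequency separation for resolving two sinusoids.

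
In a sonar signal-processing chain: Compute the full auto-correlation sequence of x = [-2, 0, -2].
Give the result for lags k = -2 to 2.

r_xx[k] = sum_m x[m]*x[m+k], indexed from 0, for k = -2 to 2:
  r_xx[-2] = x[2]*x[0] = 4
  r_xx[-1] = x[1]*x[0] + x[2]*x[1] = 0
  r_xx[0] = x[0]*x[0] + x[1]*x[1] + x[2]*x[2] = 8
  r_xx[1] = x[0]*x[1] + x[1]*x[2] = 0
  r_xx[2] = x[0]*x[2] = 4
r_xx = [4, 0, 8, 0, 4]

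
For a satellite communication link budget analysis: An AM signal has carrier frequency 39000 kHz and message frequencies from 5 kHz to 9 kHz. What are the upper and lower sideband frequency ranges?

Upper sideband (USB) = fc + [fm_low, fm_high] = 39000 + [5, 9] = [39005, 39009] kHz
Lower sideband (LSB) = fc - [fm_high, fm_low] = 39000 - [9, 5] = [38991, 38995] kHz
Total occupied spectrum: 38991 kHz to 39009 kHz (plus carrier at 39000 kHz)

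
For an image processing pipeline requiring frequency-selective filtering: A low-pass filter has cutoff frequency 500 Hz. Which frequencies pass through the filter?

A low-pass filter passes all frequencies below the cutoff frequency 500 Hz and attenuates higher frequencies.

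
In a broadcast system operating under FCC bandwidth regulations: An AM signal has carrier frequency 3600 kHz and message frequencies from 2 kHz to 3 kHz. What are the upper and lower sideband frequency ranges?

Upper sideband (USB) = fc + [fm_low, fm_high] = 3600 + [2, 3] = [3602, 3603] kHz
Lower sideband (LSB) = fc - [fm_high, fm_low] = 3600 - [3, 2] = [3597, 3598] kHz
Total occupied spectrum: 3597 kHz to 3603 kHz (plus carrier at 3600 kHz)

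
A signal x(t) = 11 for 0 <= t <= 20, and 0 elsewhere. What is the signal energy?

Energy = integral of |x(t)|^2 dt over the signal duration
= 11^2 * 20 = 121 * 20 = 2420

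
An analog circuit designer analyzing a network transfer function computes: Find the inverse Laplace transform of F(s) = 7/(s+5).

Standard pair: k/(s+a) <-> k*e^(-at)*u(t)
With k=7, a=5: f(t) = 7*e^(-5t)*u(t)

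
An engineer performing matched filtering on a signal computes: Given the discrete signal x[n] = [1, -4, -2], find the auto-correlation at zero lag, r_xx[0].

The auto-correlation at zero lag r_xx[0] equals the signal energy.
r_xx[0] = sum of x[n]^2 = 1^2 + (-4)^2 + (-2)^2
= 1 + 16 + 4 = 21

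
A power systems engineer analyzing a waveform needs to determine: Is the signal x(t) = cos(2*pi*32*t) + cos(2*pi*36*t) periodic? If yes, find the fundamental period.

f1 = 32 Hz, f2 = 36 Hz
Period T1 = 1/32, T2 = 1/36
Ratio T1/T2 = 36/32, which is rational.
The signal is periodic with fundamental period T = 1/GCD(32,36) = 1/4 s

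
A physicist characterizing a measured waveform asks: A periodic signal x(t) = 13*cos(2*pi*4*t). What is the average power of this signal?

Average power of A*cos(wt) is A^2/2.
P = 13^2 / 2 = 169/2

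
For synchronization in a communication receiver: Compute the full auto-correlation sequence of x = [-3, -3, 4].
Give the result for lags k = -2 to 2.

r_xx[k] = sum_m x[m]*x[m+k], indexed from 0, for k = -2 to 2:
  r_xx[-2] = x[2]*x[0] = -12
  r_xx[-1] = x[1]*x[0] + x[2]*x[1] = -3
  r_xx[0] = x[0]*x[0] + x[1]*x[1] + x[2]*x[2] = 34
  r_xx[1] = x[0]*x[1] + x[1]*x[2] = -3
  r_xx[2] = x[0]*x[2] = -12
r_xx = [-12, -3, 34, -3, -12]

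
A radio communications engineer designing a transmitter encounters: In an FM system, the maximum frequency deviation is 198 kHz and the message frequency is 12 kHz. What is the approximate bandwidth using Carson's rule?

Carson's rule: BW = 2*(delta_f + f_m)
= 2*(198 + 12) kHz = 420 kHz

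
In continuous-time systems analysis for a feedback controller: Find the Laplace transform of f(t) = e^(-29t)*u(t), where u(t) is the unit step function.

Standard Laplace transform pair:
e^(-at)*u(t) <-> 1/(s+a)
With a = 29: L{e^(-29t)*u(t)} = 1/(s+29), ROC: Re(s) > -29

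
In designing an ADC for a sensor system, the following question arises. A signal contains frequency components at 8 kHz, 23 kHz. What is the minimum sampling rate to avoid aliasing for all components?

The highest frequency component is f_max = 23 kHz.
Nyquist rate = 2 * f_max = 2 * 23 kHz = 46 kHz.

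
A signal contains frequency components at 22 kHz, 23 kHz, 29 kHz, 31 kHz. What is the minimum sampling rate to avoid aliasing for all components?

The highest frequency component is f_max = 31 kHz.
Nyquist rate = 2 * f_max = 2 * 31 kHz = 62 kHz.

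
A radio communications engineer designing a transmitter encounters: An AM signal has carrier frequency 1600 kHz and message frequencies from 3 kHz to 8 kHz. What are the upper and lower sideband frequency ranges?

Upper sideband (USB) = fc + [fm_low, fm_high] = 1600 + [3, 8] = [1603, 1608] kHz
Lower sideband (LSB) = fc - [fm_high, fm_low] = 1600 - [8, 3] = [1592, 1597] kHz
Total occupied spectrum: 1592 kHz to 1608 kHz (plus carrier at 1600 kHz)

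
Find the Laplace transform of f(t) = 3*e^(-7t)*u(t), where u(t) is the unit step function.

Standard Laplace transform pair:
e^(-at)*u(t) <-> 1/(s+a)
With a = 7: L{3*e^(-7t)*u(t)} = 3/(s+7), ROC: Re(s) > -7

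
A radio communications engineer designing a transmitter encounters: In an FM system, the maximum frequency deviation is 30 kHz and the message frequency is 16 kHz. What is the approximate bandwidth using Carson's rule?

Carson's rule: BW = 2*(delta_f + f_m)
= 2*(30 + 16) kHz = 92 kHz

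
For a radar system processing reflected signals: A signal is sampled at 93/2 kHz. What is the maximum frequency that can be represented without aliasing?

The maximum frequency that can be represented without aliasing
is the Nyquist frequency: f_max = f_s / 2 = 93/2 kHz / 2 = 93/4 kHz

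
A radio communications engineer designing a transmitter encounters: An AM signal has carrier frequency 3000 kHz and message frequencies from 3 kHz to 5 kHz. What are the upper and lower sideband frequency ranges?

Upper sideband (USB) = fc + [fm_low, fm_high] = 3000 + [3, 5] = [3003, 3005] kHz
Lower sideband (LSB) = fc - [fm_high, fm_low] = 3000 - [5, 3] = [2995, 2997] kHz
Total occupied spectrum: 2995 kHz to 3005 kHz (plus carrier at 3000 kHz)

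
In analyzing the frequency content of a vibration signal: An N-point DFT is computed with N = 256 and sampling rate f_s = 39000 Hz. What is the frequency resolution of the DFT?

DFT frequency resolution = f_s / N
= 39000 / 256 = 4875/32 Hz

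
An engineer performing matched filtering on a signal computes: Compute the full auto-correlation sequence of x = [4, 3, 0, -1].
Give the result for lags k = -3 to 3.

r_xx[k] = sum_m x[m]*x[m+k], indexed from 0, for k = -3 to 3:
  r_xx[-3] = x[3]*x[0] = -4
  r_xx[-2] = x[2]*x[0] + x[3]*x[1] = -3
  r_xx[-1] = x[1]*x[0] + x[2]*x[1] + x[3]*x[2] = 12
  r_xx[0] = x[0]*x[0] + x[1]*x[1] + x[2]*x[2] + x[3]*x[3] = 26
  r_xx[1] = x[0]*x[1] + x[1]*x[2] + x[2]*x[3] = 12
  r_xx[2] = x[0]*x[2] + x[1]*x[3] = -3
  r_xx[3] = x[0]*x[3] = -4
r_xx = [-4, -3, 12, 26, 12, -3, -4]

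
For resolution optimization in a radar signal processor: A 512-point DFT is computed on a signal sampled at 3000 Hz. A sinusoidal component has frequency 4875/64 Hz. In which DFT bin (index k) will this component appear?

DFT frequency resolution = f_s/N = 3000/512 = 375/64 Hz
Bin index k = f_signal / resolution = 4875/64 / 375/64 = 13
The signal frequency 4875/64 Hz falls in DFT bin k = 13.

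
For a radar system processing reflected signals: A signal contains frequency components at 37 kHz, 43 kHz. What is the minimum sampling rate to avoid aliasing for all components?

The highest frequency component is f_max = 43 kHz.
Nyquist rate = 2 * f_max = 2 * 43 kHz = 86 kHz.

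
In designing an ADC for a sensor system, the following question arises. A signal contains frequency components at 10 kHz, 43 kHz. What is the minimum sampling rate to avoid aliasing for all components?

The highest frequency component is f_max = 43 kHz.
Nyquist rate = 2 * f_max = 2 * 43 kHz = 86 kHz.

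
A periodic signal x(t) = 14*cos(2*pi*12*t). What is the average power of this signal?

Average power of A*cos(wt) is A^2/2.
P = 14^2 / 2 = 196/2 = 98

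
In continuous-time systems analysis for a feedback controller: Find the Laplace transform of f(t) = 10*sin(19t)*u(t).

Standard pair: sin(wt)*u(t) <-> w/(s^2+w^2)
With w = 19: L{10*sin(19t)*u(t)} = 190/(s^2+361)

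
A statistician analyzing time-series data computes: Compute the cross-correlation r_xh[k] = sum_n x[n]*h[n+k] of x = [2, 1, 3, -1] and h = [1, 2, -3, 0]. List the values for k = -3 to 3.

Both sequences indexed from 0 and zero outside their support.
Lags with overlap: k = -3 to 3.
  r_xh[-3] = x[3]*h[0] = -1
  r_xh[-2] = x[2]*h[0] + x[3]*h[1] = 1
  r_xh[-1] = x[1]*h[0] + x[2]*h[1] + x[3]*h[2] = 10
  r_xh[0] = x[0]*h[0] + x[1]*h[1] + x[2]*h[2] + x[3]*h[3] = -5
  r_xh[1] = x[0]*h[1] + x[1]*h[2] + x[2]*h[3] = 1
  r_xh[2] = x[0]*h[2] + x[1]*h[3] = -6
  r_xh[3] = x[0]*h[3] = 0
r_xh = [-1, 1, 10, -5, 1, -6, 0] (for k = -3, ..., 3)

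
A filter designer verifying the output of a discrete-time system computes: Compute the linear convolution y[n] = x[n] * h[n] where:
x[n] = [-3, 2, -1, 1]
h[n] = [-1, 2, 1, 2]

y[n] = sum_k x[k]*h[n-k]. Output length = len(x) + len(h) - 1 = 4 + 4 - 1 = 7.
y[0] = -3*-1 = 3
y[1] = 2*-1 + -3*2 = -8
y[2] = -1*-1 + 2*2 + -3*1 = 2
y[3] = 1*-1 + -1*2 + 2*1 + -3*2 = -7
y[4] = 1*2 + -1*1 + 2*2 = 5
y[5] = 1*1 + -1*2 = -1
y[6] = 1*2 = 2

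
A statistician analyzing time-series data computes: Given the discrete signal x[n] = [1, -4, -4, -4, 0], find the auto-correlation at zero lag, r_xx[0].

The auto-correlation at zero lag r_xx[0] equals the signal energy.
r_xx[0] = sum of x[n]^2 = 1^2 + (-4)^2 + (-4)^2 + (-4)^2 + 0^2
= 1 + 16 + 16 + 16 + 0 = 49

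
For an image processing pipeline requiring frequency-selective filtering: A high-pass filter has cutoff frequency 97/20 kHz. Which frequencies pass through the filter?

A high-pass filter passes all frequencies above the cutoff frequency 97/20 kHz and attenuates lower frequencies.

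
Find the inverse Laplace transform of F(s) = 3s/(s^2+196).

Standard pair: s/(s^2+w^2) <-> cos(wt)*u(t)
With k=3, w=14: f(t) = 3*cos(14t)*u(t)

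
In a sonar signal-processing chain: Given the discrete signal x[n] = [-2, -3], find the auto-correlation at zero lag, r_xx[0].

The auto-correlation at zero lag r_xx[0] equals the signal energy.
r_xx[0] = sum of x[n]^2 = (-2)^2 + (-3)^2
= 4 + 9 = 13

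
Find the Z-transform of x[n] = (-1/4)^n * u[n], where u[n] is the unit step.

The Z-transform of a^n * u[n] is z/(z-a) for |z| > |a|.
Here a = -1/4, so X(z) = z/(z - (-1/4)) = 4z/(4z + 1)
ROC: |z| > 1/4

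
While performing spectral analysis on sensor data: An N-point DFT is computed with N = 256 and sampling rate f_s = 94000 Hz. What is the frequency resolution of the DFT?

DFT frequency resolution = f_s / N
= 94000 / 256 = 5875/16 Hz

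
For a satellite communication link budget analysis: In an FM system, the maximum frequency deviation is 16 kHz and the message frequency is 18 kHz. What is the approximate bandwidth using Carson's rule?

Carson's rule: BW = 2*(delta_f + f_m)
= 2*(16 + 18) kHz = 68 kHz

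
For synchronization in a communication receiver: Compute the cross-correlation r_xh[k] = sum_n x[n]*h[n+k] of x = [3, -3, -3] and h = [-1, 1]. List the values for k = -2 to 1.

Both sequences indexed from 0 and zero outside their support.
Lags with overlap: k = -2 to 1.
  r_xh[-2] = x[2]*h[0] = 3
  r_xh[-1] = x[1]*h[0] + x[2]*h[1] = 0
  r_xh[0] = x[0]*h[0] + x[1]*h[1] = -6
  r_xh[1] = x[0]*h[1] = 3
r_xh = [3, 0, -6, 3] (for k = -2, ..., 1)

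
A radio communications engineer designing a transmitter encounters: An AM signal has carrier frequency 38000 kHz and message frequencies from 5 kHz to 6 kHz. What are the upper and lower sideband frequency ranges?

Upper sideband (USB) = fc + [fm_low, fm_high] = 38000 + [5, 6] = [38005, 38006] kHz
Lower sideband (LSB) = fc - [fm_high, fm_low] = 38000 - [6, 5] = [37994, 37995] kHz
Total occupied spectrum: 37994 kHz to 38006 kHz (plus carrier at 38000 kHz)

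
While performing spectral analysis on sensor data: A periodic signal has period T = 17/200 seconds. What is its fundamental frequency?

The fundamental frequency is the reciprocal of the period.
f = 1/T = 1/(17/200) = 200/17 Hz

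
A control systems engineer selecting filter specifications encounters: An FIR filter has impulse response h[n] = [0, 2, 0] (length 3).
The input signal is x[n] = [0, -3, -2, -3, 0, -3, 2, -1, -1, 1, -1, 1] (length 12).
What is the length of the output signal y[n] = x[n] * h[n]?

For linear convolution, the output length is:
len(y) = len(x) + len(h) - 1 = 12 + 3 - 1 = 14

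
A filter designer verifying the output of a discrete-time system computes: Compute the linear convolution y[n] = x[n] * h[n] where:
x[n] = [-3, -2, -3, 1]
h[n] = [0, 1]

y[n] = sum_k x[k]*h[n-k]. Output length = len(x) + len(h) - 1 = 4 + 2 - 1 = 5.
y[0] = -3*0 = 0
y[1] = -2*0 + -3*1 = -3
y[2] = -3*0 + -2*1 = -2
y[3] = 1*0 + -3*1 = -3
y[4] = 1*1 = 1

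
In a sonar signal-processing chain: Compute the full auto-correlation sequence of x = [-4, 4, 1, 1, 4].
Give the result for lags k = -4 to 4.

r_xx[k] = sum_m x[m]*x[m+k], indexed from 0, for k = -4 to 4:
  r_xx[-4] = x[4]*x[0] = -16
  r_xx[-3] = x[3]*x[0] + x[4]*x[1] = 12
  r_xx[-2] = x[2]*x[0] + x[3]*x[1] + x[4]*x[2] = 4
  r_xx[-1] = x[1]*x[0] + x[2]*x[1] + x[3]*x[2] + x[4]*x[3] = -7
  r_xx[0] = x[0]*x[0] + x[1]*x[1] + x[2]*x[2] + x[3]*x[3] + x[4]*x[4] = 50
  r_xx[1] = x[0]*x[1] + x[1]*x[2] + x[2]*x[3] + x[3]*x[4] = -7
  r_xx[2] = x[0]*x[2] + x[1]*x[3] + x[2]*x[4] = 4
  r_xx[3] = x[0]*x[3] + x[1]*x[4] = 12
  r_xx[4] = x[0]*x[4] = -16
r_xx = [-16, 12, 4, -7, 50, -7, 4, 12, -16]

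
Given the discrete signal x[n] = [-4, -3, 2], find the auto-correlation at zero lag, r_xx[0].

The auto-correlation at zero lag r_xx[0] equals the signal energy.
r_xx[0] = sum of x[n]^2 = (-4)^2 + (-3)^2 + 2^2
= 16 + 9 + 4 = 29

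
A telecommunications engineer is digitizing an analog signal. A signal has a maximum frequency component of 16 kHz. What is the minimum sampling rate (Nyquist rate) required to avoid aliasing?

By the Nyquist-Shannon sampling theorem,
the minimum sampling rate (Nyquist rate) must be at least 2 * f_max.
Nyquist rate = 2 * 16 kHz = 32 kHz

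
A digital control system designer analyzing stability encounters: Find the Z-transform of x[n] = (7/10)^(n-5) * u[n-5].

Time-shifting property: if X(z) = Z{x[n]}, then Z{x[n-d]} = z^(-d) * X(z)
X(z) = z/(z - 7/10) for x[n] = (7/10)^n * u[n]
Z{x[n-5]} = z^(-5) * z/(z - 7/10) = z^(-4)/(z - 7/10)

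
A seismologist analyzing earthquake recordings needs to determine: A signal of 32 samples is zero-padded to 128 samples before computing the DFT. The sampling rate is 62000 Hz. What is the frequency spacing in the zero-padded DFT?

Original DFT: N = 32, resolution = f_s/N = 62000/32 = 3875/2 Hz
Zero-padded DFT: N = 128, resolution = f_s/N = 62000/128 = 3875/8 Hz
Zero-padding interpolates the spectrum (finer frequency grid)
but does NOT improve the true spectral resolution (ability to resolve close frequencies).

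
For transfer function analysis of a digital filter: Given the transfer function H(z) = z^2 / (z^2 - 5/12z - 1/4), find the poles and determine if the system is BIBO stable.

Poles are roots of the denominator: z^2 - 5/12z - 1/4 = 0.
Quadratic formula: z = [-(-5/12) +/- sqrt((-5/12)^2 - 4*(-1/4))] / 2
Discriminant = 25/144 + 1 = 169/144; sqrt = 13/12.
z = (5/12 +/- 13/12) / 2 => z = 3/4 or z = -1/3.
|p1| = 1/3, |p2| = 3/4.
For BIBO stability, all poles must lie inside the unit circle (|p| < 1).
System is STABLE since both |p| < 1.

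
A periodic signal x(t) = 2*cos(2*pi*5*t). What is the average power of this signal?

Average power of A*cos(wt) is A^2/2.
P = 2^2 / 2 = 4/2 = 2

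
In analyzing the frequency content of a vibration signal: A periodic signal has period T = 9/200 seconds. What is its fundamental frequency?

The fundamental frequency is the reciprocal of the period.
f = 1/T = 1/(9/200) = 200/9 Hz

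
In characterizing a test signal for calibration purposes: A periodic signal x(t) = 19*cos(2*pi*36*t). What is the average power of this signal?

Average power of A*cos(wt) is A^2/2.
P = 19^2 / 2 = 361/2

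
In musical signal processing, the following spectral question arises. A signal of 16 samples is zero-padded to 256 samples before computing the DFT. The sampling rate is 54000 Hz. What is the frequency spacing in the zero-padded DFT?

Original DFT: N = 16, resolution = f_s/N = 54000/16 = 3375 Hz
Zero-padded DFT: N = 256, resolution = f_s/N = 54000/256 = 3375/16 Hz
Zero-padding interpolates the spectrum (finer frequency grid)
but does NOT improve the true spectral resolution (ability to resolve close frequencies).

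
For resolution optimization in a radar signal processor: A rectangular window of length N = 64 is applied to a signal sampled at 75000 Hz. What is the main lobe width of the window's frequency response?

For a rectangular window of length N,
the main lobe width in frequency is 2*f_s/N.
= 2*75000/64 = 9375/4 Hz
This determines the minimum frequency separation for resolving two sinusoids.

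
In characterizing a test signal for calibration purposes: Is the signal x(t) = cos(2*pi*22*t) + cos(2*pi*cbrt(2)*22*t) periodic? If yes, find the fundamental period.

f1 = 22 Hz, f2 = 22*cbrt(2) Hz
Ratio f2/f1 = cbrt(2), which is irrational.
Since the frequency ratio is irrational, no common period exists.
The signal is not periodic.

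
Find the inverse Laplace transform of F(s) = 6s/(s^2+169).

Standard pair: s/(s^2+w^2) <-> cos(wt)*u(t)
With k=6, w=13: f(t) = 6*cos(13t)*u(t)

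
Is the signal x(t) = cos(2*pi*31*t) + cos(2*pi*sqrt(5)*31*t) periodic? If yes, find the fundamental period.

f1 = 31 Hz, f2 = 31*sqrt(5) Hz
Ratio f2/f1 = sqrt(5), which is irrational.
Since the frequency ratio is irrational, no common period exists.
The signal is not periodic.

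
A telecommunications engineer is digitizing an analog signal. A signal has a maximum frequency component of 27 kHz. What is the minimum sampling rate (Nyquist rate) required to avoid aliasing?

By the Nyquist-Shannon sampling theorem,
the minimum sampling rate (Nyquist rate) must be at least 2 * f_max.
Nyquist rate = 2 * 27 kHz = 54 kHz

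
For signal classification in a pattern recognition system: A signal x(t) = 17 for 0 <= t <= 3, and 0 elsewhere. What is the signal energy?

Energy = integral of |x(t)|^2 dt over the signal duration
= 17^2 * 3 = 289 * 3 = 867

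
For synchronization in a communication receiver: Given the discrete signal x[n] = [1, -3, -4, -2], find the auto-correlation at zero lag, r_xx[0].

The auto-correlation at zero lag r_xx[0] equals the signal energy.
r_xx[0] = sum of x[n]^2 = 1^2 + (-3)^2 + (-4)^2 + (-2)^2
= 1 + 9 + 16 + 4 = 30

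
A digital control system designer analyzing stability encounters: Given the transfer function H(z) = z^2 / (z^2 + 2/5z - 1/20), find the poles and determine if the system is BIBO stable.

Poles are roots of the denominator: z^2 + 2/5z - 1/20 = 0.
Quadratic formula: z = [-(2/5) +/- sqrt((2/5)^2 - 4*(-1/20))] / 2
Discriminant = 4/25 + 1/5 = 9/25; sqrt = 3/5.
z = (-2/5 +/- 3/5) / 2 => z = 1/10 or z = -1/2.
|p1| = 1/2, |p2| = 1/10.
For BIBO stability, all poles must lie inside the unit circle (|p| < 1).
System is STABLE since both |p| < 1.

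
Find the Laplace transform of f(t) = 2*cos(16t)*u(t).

Standard pair: cos(wt)*u(t) <-> s/(s^2+w^2)
With w = 16: L{2*cos(16t)*u(t)} = 2s/(s^2+256)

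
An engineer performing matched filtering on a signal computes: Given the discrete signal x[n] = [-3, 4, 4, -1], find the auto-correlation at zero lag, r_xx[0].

The auto-correlation at zero lag r_xx[0] equals the signal energy.
r_xx[0] = sum of x[n]^2 = (-3)^2 + 4^2 + 4^2 + (-1)^2
= 9 + 16 + 16 + 1 = 42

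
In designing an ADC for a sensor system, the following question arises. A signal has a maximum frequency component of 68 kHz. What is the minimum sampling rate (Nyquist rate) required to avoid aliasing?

By the Nyquist-Shannon sampling theorem,
the minimum sampling rate (Nyquist rate) must be at least 2 * f_max.
Nyquist rate = 2 * 68 kHz = 136 kHz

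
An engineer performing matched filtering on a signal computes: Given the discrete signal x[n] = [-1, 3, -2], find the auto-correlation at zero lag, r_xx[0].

The auto-correlation at zero lag r_xx[0] equals the signal energy.
r_xx[0] = sum of x[n]^2 = (-1)^2 + 3^2 + (-2)^2
= 1 + 9 + 4 = 14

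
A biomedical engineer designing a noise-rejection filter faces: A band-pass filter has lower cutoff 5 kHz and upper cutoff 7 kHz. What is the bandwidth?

Bandwidth = f_high - f_low
= 7 kHz - 5 kHz = 2 kHz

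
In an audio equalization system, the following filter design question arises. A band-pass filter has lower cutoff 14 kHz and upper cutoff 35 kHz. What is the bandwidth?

Bandwidth = f_high - f_low
= 35 kHz - 14 kHz = 21 kHz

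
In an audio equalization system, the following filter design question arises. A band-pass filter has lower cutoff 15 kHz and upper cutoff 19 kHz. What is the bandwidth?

Bandwidth = f_high - f_low
= 19 kHz - 15 kHz = 4 kHz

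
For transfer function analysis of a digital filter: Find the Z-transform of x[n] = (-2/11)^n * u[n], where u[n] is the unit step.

The Z-transform of a^n * u[n] is z/(z-a) for |z| > |a|.
Here a = -2/11, so X(z) = z/(z - (-2/11)) = 11z/(11z + 2)
ROC: |z| > 2/11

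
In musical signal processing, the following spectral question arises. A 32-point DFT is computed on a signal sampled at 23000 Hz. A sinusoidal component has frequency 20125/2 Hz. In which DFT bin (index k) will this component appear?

DFT frequency resolution = f_s/N = 23000/32 = 2875/4 Hz
Bin index k = f_signal / resolution = 20125/2 / 2875/4 = 14
The signal frequency 20125/2 Hz falls in DFT bin k = 14.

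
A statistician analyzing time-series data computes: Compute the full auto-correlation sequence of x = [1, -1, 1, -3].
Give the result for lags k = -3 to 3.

r_xx[k] = sum_m x[m]*x[m+k], indexed from 0, for k = -3 to 3:
  r_xx[-3] = x[3]*x[0] = -3
  r_xx[-2] = x[2]*x[0] + x[3]*x[1] = 4
  r_xx[-1] = x[1]*x[0] + x[2]*x[1] + x[3]*x[2] = -5
  r_xx[0] = x[0]*x[0] + x[1]*x[1] + x[2]*x[2] + x[3]*x[3] = 12
  r_xx[1] = x[0]*x[1] + x[1]*x[2] + x[2]*x[3] = -5
  r_xx[2] = x[0]*x[2] + x[1]*x[3] = 4
  r_xx[3] = x[0]*x[3] = -3
r_xx = [-3, 4, -5, 12, -5, 4, -3]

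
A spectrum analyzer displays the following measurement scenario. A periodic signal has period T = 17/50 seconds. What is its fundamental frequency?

The fundamental frequency is the reciprocal of the period.
f = 1/T = 1/(17/50) = 50/17 Hz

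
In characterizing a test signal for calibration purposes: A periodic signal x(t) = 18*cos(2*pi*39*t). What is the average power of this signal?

Average power of A*cos(wt) is A^2/2.
P = 18^2 / 2 = 324/2 = 162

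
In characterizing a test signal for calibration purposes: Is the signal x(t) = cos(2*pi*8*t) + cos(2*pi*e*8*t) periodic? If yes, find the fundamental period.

f1 = 8 Hz, f2 = 8*e Hz
Ratio f2/f1 = e, which is irrational.
Since the frequency ratio is irrational, no common period exists.
The signal is not periodic.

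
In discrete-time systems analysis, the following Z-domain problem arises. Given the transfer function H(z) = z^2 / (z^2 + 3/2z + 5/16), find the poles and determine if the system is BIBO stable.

Poles are roots of the denominator: z^2 + 3/2z + 5/16 = 0.
Quadratic formula: z = [-(3/2) +/- sqrt((3/2)^2 - 4*(5/16))] / 2
Discriminant = 9/4 - 5/4 = 1; sqrt = 1.
z = (-3/2 +/- 1) / 2 => z = -1/4 or z = -5/4.
|p1| = 5/4, |p2| = 1/4.
For BIBO stability, all poles must lie inside the unit circle (|p| < 1).
System is UNSTABLE since at least one |p| >= 1.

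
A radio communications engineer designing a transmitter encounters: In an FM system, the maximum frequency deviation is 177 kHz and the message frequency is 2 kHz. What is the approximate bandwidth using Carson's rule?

Carson's rule: BW = 2*(delta_f + f_m)
= 2*(177 + 2) kHz = 358 kHz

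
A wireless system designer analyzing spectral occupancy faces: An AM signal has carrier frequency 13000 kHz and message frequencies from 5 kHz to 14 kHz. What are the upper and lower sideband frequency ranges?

Upper sideband (USB) = fc + [fm_low, fm_high] = 13000 + [5, 14] = [13005, 13014] kHz
Lower sideband (LSB) = fc - [fm_high, fm_low] = 13000 - [14, 5] = [12986, 12995] kHz
Total occupied spectrum: 12986 kHz to 13014 kHz (plus carrier at 13000 kHz)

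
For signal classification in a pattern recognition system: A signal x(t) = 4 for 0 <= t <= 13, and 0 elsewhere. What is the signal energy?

Energy = integral of |x(t)|^2 dt over the signal duration
= 4^2 * 13 = 16 * 13 = 208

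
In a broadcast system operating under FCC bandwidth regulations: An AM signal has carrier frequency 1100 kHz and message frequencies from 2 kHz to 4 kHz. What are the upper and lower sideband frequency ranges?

Upper sideband (USB) = fc + [fm_low, fm_high] = 1100 + [2, 4] = [1102, 1104] kHz
Lower sideband (LSB) = fc - [fm_high, fm_low] = 1100 - [4, 2] = [1096, 1098] kHz
Total occupied spectrum: 1096 kHz to 1104 kHz (plus carrier at 1100 kHz)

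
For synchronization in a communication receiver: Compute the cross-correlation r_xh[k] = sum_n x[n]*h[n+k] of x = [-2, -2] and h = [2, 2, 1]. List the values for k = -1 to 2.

Both sequences indexed from 0 and zero outside their support.
Lags with overlap: k = -1 to 2.
  r_xh[-1] = x[1]*h[0] = -4
  r_xh[0] = x[0]*h[0] + x[1]*h[1] = -8
  r_xh[1] = x[0]*h[1] + x[1]*h[2] = -6
  r_xh[2] = x[0]*h[2] = -2
r_xh = [-4, -8, -6, -2] (for k = -1, ..., 2)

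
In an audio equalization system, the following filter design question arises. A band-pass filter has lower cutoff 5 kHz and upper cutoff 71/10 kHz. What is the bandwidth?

Bandwidth = f_high - f_low
= 71/10 kHz - 5 kHz = 21/10 kHz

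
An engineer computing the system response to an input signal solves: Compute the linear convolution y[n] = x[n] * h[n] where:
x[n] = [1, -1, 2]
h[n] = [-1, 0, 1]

y[n] = sum_k x[k]*h[n-k]. Output length = len(x) + len(h) - 1 = 3 + 3 - 1 = 5.
y[0] = 1*-1 = -1
y[1] = -1*-1 + 1*0 = 1
y[2] = 2*-1 + -1*0 + 1*1 = -1
y[3] = 2*0 + -1*1 = -1
y[4] = 2*1 = 2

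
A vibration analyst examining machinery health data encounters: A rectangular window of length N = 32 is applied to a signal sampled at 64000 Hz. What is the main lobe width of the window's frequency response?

For a rectangular window of length N,
the main lobe width in frequency is 2*f_s/N.
= 2*64000/32 = 4000 Hz
This determines the minimum frequency separation for resolving two sinusoids.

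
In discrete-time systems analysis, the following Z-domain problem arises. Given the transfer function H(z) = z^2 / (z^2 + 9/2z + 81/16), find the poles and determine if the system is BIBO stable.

Poles are roots of the denominator: z^2 + 9/2z + 81/16 = 0.
Quadratic formula: z = [-(9/2) +/- sqrt((9/2)^2 - 4*(81/16))] / 2
Discriminant = 81/4 - 81/4 = 0; sqrt = 0.
z = (-9/2 +/- 0) / 2 = -9/4 (repeated root).
|p1| = 9/4, |p2| = 9/4.
For BIBO stability, all poles must lie inside the unit circle (|p| < 1).
System is UNSTABLE since at least one |p| >= 1.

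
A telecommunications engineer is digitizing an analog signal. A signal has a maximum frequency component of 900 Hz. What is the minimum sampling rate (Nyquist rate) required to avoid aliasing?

By the Nyquist-Shannon sampling theorem,
the minimum sampling rate (Nyquist rate) must be at least 2 * f_max.
Nyquist rate = 2 * 900 Hz = 1800 Hz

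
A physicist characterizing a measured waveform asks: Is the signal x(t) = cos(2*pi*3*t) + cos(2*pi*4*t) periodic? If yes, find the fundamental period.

f1 = 3 Hz, f2 = 4 Hz
Period T1 = 1/3, T2 = 1/4
Ratio T1/T2 = 4/3, which is rational.
The signal is periodic with fundamental period T = 1/GCD(3,4) = 1 s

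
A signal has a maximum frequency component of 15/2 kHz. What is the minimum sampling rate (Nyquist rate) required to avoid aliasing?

By the Nyquist-Shannon sampling theorem,
the minimum sampling rate (Nyquist rate) must be at least 2 * f_max.
Nyquist rate = 2 * 15/2 kHz = 15 kHz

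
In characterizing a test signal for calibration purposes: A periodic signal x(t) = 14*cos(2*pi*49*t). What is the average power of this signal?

Average power of A*cos(wt) is A^2/2.
P = 14^2 / 2 = 196/2 = 98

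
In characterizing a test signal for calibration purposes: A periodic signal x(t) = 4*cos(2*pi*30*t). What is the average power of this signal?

Average power of A*cos(wt) is A^2/2.
P = 4^2 / 2 = 16/2 = 8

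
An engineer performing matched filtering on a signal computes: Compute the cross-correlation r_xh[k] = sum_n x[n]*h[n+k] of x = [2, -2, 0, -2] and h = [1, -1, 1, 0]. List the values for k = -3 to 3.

Both sequences indexed from 0 and zero outside their support.
Lags with overlap: k = -3 to 3.
  r_xh[-3] = x[3]*h[0] = -2
  r_xh[-2] = x[2]*h[0] + x[3]*h[1] = 2
  r_xh[-1] = x[1]*h[0] + x[2]*h[1] + x[3]*h[2] = -4
  r_xh[0] = x[0]*h[0] + x[1]*h[1] + x[2]*h[2] + x[3]*h[3] = 4
  r_xh[1] = x[0]*h[1] + x[1]*h[2] + x[2]*h[3] = -4
  r_xh[2] = x[0]*h[2] + x[1]*h[3] = 2
  r_xh[3] = x[0]*h[3] = 0
r_xh = [-2, 2, -4, 4, -4, 2, 0] (for k = -3, ..., 3)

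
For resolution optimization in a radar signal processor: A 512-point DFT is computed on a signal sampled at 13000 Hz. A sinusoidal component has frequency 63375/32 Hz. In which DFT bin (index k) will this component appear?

DFT frequency resolution = f_s/N = 13000/512 = 1625/64 Hz
Bin index k = f_signal / resolution = 63375/32 / 1625/64 = 78
The signal frequency 63375/32 Hz falls in DFT bin k = 78.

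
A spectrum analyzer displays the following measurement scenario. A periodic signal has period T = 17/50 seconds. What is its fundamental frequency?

The fundamental frequency is the reciprocal of the period.
f = 1/T = 1/(17/50) = 50/17 Hz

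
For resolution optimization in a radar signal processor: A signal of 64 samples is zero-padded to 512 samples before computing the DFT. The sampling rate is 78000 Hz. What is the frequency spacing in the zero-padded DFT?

Original DFT: N = 64, resolution = f_s/N = 78000/64 = 4875/4 Hz
Zero-padded DFT: N = 512, resolution = f_s/N = 78000/512 = 4875/32 Hz
Zero-padding interpolates the spectrum (finer frequency grid)
but does NOT improve the true spectral resolution (ability to resolve close frequencies).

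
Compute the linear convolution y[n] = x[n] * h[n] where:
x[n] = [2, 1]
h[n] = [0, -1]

y[n] = sum_k x[k]*h[n-k]. Output length = len(x) + len(h) - 1 = 2 + 2 - 1 = 3.
y[0] = 2*0 = 0
y[1] = 1*0 + 2*-1 = -2
y[2] = 1*-1 = -1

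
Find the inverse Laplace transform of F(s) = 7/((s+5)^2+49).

Standard pair: w/((s+a)^2+w^2) <-> e^(-at)*sin(wt)*u(t)
With a=5, w=7: f(t) = e^(-5t)*sin(7t)*u(t)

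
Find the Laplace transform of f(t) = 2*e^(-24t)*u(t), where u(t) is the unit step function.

Standard Laplace transform pair:
e^(-at)*u(t) <-> 1/(s+a)
With a = 24: L{2*e^(-24t)*u(t)} = 2/(s+24), ROC: Re(s) > -24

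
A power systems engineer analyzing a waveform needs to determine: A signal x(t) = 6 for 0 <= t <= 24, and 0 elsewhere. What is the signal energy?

Energy = integral of |x(t)|^2 dt over the signal duration
= 6^2 * 24 = 36 * 24 = 864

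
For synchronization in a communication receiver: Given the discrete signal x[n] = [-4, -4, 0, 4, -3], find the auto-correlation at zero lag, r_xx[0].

The auto-correlation at zero lag r_xx[0] equals the signal energy.
r_xx[0] = sum of x[n]^2 = (-4)^2 + (-4)^2 + 0^2 + 4^2 + (-3)^2
= 16 + 16 + 0 + 16 + 9 = 57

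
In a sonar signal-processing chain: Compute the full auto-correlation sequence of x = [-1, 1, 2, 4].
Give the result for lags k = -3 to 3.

r_xx[k] = sum_m x[m]*x[m+k], indexed from 0, for k = -3 to 3:
  r_xx[-3] = x[3]*x[0] = -4
  r_xx[-2] = x[2]*x[0] + x[3]*x[1] = 2
  r_xx[-1] = x[1]*x[0] + x[2]*x[1] + x[3]*x[2] = 9
  r_xx[0] = x[0]*x[0] + x[1]*x[1] + x[2]*x[2] + x[3]*x[3] = 22
  r_xx[1] = x[0]*x[1] + x[1]*x[2] + x[2]*x[3] = 9
  r_xx[2] = x[0]*x[2] + x[1]*x[3] = 2
  r_xx[3] = x[0]*x[3] = -4
r_xx = [-4, 2, 9, 22, 9, 2, -4]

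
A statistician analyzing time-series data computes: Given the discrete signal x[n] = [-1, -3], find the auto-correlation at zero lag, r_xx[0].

The auto-correlation at zero lag r_xx[0] equals the signal energy.
r_xx[0] = sum of x[n]^2 = (-1)^2 + (-3)^2
= 1 + 9 = 10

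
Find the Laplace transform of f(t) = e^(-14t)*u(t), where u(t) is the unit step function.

Standard Laplace transform pair:
e^(-at)*u(t) <-> 1/(s+a)
With a = 14: L{e^(-14t)*u(t)} = 1/(s+14), ROC: Re(s) > -14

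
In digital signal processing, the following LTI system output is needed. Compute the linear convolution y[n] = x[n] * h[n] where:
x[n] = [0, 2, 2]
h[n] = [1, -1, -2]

y[n] = sum_k x[k]*h[n-k]. Output length = len(x) + len(h) - 1 = 3 + 3 - 1 = 5.
y[0] = 0*1 = 0
y[1] = 2*1 + 0*-1 = 2
y[2] = 2*1 + 2*-1 + 0*-2 = 0
y[3] = 2*-1 + 2*-2 = -6
y[4] = 2*-2 = -4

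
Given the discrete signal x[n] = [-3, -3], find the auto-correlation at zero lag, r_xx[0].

The auto-correlation at zero lag r_xx[0] equals the signal energy.
r_xx[0] = sum of x[n]^2 = (-3)^2 + (-3)^2
= 9 + 9 = 18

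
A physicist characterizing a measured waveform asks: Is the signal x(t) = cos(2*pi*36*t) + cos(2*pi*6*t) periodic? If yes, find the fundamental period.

f1 = 36 Hz, f2 = 6 Hz
Period T1 = 1/36, T2 = 1/6
Ratio T1/T2 = 6/36, which is rational.
The signal is periodic with fundamental period T = 1/GCD(36,6) = 1/6 s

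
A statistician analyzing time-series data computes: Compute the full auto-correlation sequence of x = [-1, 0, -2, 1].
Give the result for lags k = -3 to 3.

r_xx[k] = sum_m x[m]*x[m+k], indexed from 0, for k = -3 to 3:
  r_xx[-3] = x[3]*x[0] = -1
  r_xx[-2] = x[2]*x[0] + x[3]*x[1] = 2
  r_xx[-1] = x[1]*x[0] + x[2]*x[1] + x[3]*x[2] = -2
  r_xx[0] = x[0]*x[0] + x[1]*x[1] + x[2]*x[2] + x[3]*x[3] = 6
  r_xx[1] = x[0]*x[1] + x[1]*x[2] + x[2]*x[3] = -2
  r_xx[2] = x[0]*x[2] + x[1]*x[3] = 2
  r_xx[3] = x[0]*x[3] = -1
r_xx = [-1, 2, -2, 6, -2, 2, -1]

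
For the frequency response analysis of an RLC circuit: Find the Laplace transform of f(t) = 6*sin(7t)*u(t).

Standard pair: sin(wt)*u(t) <-> w/(s^2+w^2)
With w = 7: L{6*sin(7t)*u(t)} = 42/(s^2+49)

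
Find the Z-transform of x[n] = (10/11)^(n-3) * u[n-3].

Time-shifting property: if X(z) = Z{x[n]}, then Z{x[n-d]} = z^(-d) * X(z)
X(z) = z/(z - 10/11) for x[n] = (10/11)^n * u[n]
Z{x[n-3]} = z^(-3) * z/(z - 10/11) = z^(-2)/(z - 10/11)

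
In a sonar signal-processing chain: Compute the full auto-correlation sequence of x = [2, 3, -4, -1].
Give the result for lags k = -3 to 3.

r_xx[k] = sum_m x[m]*x[m+k], indexed from 0, for k = -3 to 3:
  r_xx[-3] = x[3]*x[0] = -2
  r_xx[-2] = x[2]*x[0] + x[3]*x[1] = -11
  r_xx[-1] = x[1]*x[0] + x[2]*x[1] + x[3]*x[2] = -2
  r_xx[0] = x[0]*x[0] + x[1]*x[1] + x[2]*x[2] + x[3]*x[3] = 30
  r_xx[1] = x[0]*x[1] + x[1]*x[2] + x[2]*x[3] = -2
  r_xx[2] = x[0]*x[2] + x[1]*x[3] = -11
  r_xx[3] = x[0]*x[3] = -2
r_xx = [-2, -11, -2, 30, -2, -11, -2]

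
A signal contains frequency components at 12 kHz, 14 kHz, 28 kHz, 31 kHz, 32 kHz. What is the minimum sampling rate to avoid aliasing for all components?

The highest frequency component is f_max = 32 kHz.
Nyquist rate = 2 * f_max = 2 * 32 kHz = 64 kHz.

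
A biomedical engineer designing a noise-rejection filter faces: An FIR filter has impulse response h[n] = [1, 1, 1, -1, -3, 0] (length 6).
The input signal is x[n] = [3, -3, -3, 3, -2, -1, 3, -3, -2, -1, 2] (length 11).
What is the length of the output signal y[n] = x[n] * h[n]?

For linear convolution, the output length is:
len(y) = len(x) + len(h) - 1 = 11 + 6 - 1 = 16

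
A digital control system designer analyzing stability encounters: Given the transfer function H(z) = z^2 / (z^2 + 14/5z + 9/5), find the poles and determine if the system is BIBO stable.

Poles are roots of the denominator: z^2 + 14/5z + 9/5 = 0.
Quadratic formula: z = [-(14/5) +/- sqrt((14/5)^2 - 4*(9/5))] / 2
Discriminant = 196/25 - 36/5 = 16/25; sqrt = 4/5.
z = (-14/5 +/- 4/5) / 2 => z = -1 or z = -9/5.
|p1| = 9/5, |p2| = 1.
For BIBO stability, all poles must lie inside the unit circle (|p| < 1).
System is UNSTABLE since at least one |p| >= 1.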